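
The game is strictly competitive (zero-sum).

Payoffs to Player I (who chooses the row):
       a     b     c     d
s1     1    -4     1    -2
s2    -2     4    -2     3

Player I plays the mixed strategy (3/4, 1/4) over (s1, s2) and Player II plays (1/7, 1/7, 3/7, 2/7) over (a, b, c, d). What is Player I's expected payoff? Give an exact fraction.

-5/14

Against (1/7, 1/7, 3/7, 2/7), each row's expected payoff is s1: -4/7; s2: 2/7.
Taking the (3/4, 1/4)-weighted average: (3/4)·(-4/7) + (1/4)·(2/7) = -5/14.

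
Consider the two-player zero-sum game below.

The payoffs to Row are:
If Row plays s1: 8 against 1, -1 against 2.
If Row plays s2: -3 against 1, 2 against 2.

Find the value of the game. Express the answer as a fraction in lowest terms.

13/14

Row minima are -1 and -3, so Row's maximin is -1; column maxima are 8 and 2, so Column's minimax is 2. These differ, so the equilibrium is in mixed strategies.
Let Row play s1 with probability p. Column is indifferent when 8p − 3(1−p) = −p + 2(1−p), giving p = 5/14.
Let Column play 1 with probability q. Row is indifferent when 8q − (1−q) = −3q + 2(1−q), giving q = 3/14.
The value is 8·(3/14) + (-1)·(11/14) = 13/14.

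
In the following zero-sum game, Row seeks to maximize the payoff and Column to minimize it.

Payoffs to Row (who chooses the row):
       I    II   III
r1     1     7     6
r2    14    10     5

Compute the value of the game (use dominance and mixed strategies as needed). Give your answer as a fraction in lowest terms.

Column II is strictly dominated by III for Column (it gives Row more in every row).
The remaining 2×2 game on (r1, r2) × (I, III) has no saddle point. Let Row play r1 with probability p; indifference gives p + 14(1−p) = 6p + 5(1−p), so p = 9/14.
Similarly Column's optimal q on I is 1/14, and the value is 1·(1/14) + (6)·(13/14) = 79/14.

79/14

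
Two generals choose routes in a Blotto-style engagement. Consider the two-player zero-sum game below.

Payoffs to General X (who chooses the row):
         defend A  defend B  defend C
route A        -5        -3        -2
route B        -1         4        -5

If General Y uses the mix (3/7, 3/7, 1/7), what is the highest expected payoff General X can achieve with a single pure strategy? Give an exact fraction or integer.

route A: (-5)·(3/7) + (-3)·(3/7) + (-2)·(1/7) = -26/7.
route B: (-1)·(3/7) + (4)·(3/7) + (-5)·(1/7) = 4/7.
The best pure response is route B with expected payoff 4/7.

4/7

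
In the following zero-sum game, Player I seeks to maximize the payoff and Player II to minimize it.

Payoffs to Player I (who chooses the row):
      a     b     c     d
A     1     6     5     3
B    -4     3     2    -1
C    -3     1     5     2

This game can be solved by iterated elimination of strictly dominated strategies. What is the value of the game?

Row B is strictly dominated by row A (1>-4, 6>3, 5>2, 3>-1); eliminate B.
Column c is strictly dominated by a for Player II (1<5, -3<5); eliminate c.
Row C is strictly dominated by row A (1>-3, 6>1, 3>2); eliminate C.
Column b is strictly dominated by a for Player II (1<6); eliminate b.
Column d is strictly dominated by a for Player II (1<3); eliminate d.
Only (A, a) remains, with payoff 1.

1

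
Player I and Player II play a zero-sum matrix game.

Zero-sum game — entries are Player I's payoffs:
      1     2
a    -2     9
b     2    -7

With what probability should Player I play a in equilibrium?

Row minima are -2 and -7, so Player I's maximin is -2; column maxima are 2 and 9, so Player II's minimax is 2. These differ, so the equilibrium is in mixed strategies.
Let Player I play a with probability p. Player II is indifferent when −2p + 2(1−p) = 9p − 7(1−p), giving p = 9/20.

9/20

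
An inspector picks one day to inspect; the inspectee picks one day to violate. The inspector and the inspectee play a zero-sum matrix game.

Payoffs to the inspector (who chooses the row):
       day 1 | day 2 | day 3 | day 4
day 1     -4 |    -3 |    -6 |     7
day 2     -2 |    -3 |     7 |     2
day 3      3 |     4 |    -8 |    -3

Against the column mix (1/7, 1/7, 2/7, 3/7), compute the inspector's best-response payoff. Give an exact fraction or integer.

15/7

day 1: (-4)·(1/7) + (-3)·(1/7) + (-6)·(2/7) + (7)·(3/7) = 2/7.
day 2: (-2)·(1/7) + (-3)·(1/7) + (7)·(2/7) + (2)·(3/7) = 15/7.
day 3: (3)·(1/7) + (4)·(1/7) + (-8)·(2/7) + (-3)·(3/7) = -18/7.
The best pure response is day 2 with expected payoff 15/7.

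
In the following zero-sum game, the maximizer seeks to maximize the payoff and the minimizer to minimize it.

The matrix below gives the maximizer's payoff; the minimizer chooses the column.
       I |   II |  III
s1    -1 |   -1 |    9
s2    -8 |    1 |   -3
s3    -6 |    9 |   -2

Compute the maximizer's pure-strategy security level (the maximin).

The worst-case payoff for each row is s1: -1, s2: -8, s3: -6.
The best of these is -1.

-1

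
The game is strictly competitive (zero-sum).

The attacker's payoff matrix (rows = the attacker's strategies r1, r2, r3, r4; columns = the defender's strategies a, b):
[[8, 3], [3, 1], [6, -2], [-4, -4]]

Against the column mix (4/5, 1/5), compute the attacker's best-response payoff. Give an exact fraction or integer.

7

r1: (8)·(4/5) + (3)·(1/5) = 7.
r2: (3)·(4/5) + (1)·(1/5) = 13/5.
r3: (6)·(4/5) + (-2)·(1/5) = 22/5.
r4: (-4)·(4/5) + (-4)·(1/5) = -4.
The best pure response is r1 with expected payoff 7.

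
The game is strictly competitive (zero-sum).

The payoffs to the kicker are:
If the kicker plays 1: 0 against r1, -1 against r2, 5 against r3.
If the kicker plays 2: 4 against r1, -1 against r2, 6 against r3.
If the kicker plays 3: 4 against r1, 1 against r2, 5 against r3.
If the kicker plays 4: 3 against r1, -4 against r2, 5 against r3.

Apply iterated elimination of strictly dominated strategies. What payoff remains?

1

Row 4 is strictly dominated by row 2 (4>3, -1>-4, 6>5); eliminate 4.
Column r3 is strictly dominated by r1 for the goalkeeper (0<5, 4<6, 4<5); eliminate r3.
Row 1 is strictly dominated by row 3 (4>0, 1>-1); eliminate 1.
Column r1 is strictly dominated by r2 for the goalkeeper (-1<4, 1<4); eliminate r1.
Row 2 is strictly dominated by row 3 (1>-1); eliminate 2.
Only (3, r2) remains, with payoff 1.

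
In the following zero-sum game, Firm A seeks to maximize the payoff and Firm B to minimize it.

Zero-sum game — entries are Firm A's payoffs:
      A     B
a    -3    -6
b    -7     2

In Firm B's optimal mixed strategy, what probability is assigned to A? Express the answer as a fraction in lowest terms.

2/3

Row minima are -6 and -7, so Firm A's maximin is -6; column maxima are -3 and 2, so Firm B's minimax is -3. These differ, so the equilibrium is in mixed strategies.
Let Firm B play A with probability q. Firm A is indifferent when −3q − 6(1−q) = −7q + 2(1−q), giving q = 2/3.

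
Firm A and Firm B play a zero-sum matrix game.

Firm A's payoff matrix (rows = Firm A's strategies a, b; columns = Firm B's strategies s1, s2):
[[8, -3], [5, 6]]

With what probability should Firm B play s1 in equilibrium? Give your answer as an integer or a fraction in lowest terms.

Row minima are -3 and 5, so Firm A's maximin is 5; column maxima are 8 and 6, so Firm B's minimax is 6. These differ, so the equilibrium is in mixed strategies.
Let Firm B play s1 with probability q. Firm A is indifferent when 8q − 3(1−q) = 5q + 6(1−q), giving q = 3/4.

3/4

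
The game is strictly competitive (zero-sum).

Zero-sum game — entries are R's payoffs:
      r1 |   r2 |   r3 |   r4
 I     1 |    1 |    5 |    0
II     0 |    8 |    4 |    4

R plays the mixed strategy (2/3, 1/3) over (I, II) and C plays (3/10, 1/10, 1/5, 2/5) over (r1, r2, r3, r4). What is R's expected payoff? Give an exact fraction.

2

Against (3/10, 1/10, 1/5, 2/5), each row's expected payoff is I: 7/5; II: 16/5.
Taking the (2/3, 1/3)-weighted average: (2/3)·(7/5) + (1/3)·(16/5) = 2.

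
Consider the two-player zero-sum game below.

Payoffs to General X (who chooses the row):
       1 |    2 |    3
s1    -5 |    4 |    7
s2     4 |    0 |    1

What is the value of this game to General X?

Column 3 is strictly dominated by 2 for General Y (it gives General X more in every row).
The remaining 2×2 game on (s1, s2) × (1, 2) has no saddle point. Let General X play s1 with probability p; indifference gives −5p + 4(1−p) = 4p, so p = 4/13.
Similarly General Y's optimal q on 1 is 4/13, and the value is -5·(4/13) + (4)·(9/13) = 16/13.

16/13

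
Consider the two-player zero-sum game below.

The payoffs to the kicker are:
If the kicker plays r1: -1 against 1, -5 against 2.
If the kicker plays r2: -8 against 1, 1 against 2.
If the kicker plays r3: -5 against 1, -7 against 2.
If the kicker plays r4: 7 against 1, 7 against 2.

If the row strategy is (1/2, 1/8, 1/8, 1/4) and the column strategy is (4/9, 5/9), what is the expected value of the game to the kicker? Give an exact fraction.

-1

Against (4/9, 5/9), each row's expected payoff is r1: -29/9; r2: -3; r3: -55/9; r4: 7.
Taking the (1/2, 1/8, 1/8, 1/4)-weighted average: (1/2)·(-29/9) + (1/8)·(-3) + (1/8)·(-55/9) + (1/4)·(7) = -1.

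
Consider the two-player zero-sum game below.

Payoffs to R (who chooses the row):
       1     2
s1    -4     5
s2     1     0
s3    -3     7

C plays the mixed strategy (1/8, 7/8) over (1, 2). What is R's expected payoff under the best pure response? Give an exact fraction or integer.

s1: (-4)·(1/8) + (5)·(7/8) = 31/8.
s2: (1)·(1/8) + (0)·(7/8) = 1/8.
s3: (-3)·(1/8) + (7)·(7/8) = 23/4.
The best pure response is s3 with expected payoff 23/4.

23/4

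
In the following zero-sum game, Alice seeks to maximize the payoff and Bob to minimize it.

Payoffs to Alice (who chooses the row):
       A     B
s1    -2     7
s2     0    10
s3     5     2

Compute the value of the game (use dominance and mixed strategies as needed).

Row s1 is strictly dominated by row s2, so Alice never plays it.
The remaining 2×2 game on (s2, s3) × (A, B) has no saddle point. Let Alice play s2 with probability p; indifference gives 5(1−p) = 10p + 2(1−p), so p = 3/13.
Similarly Bob's optimal q on A is 8/13, and the value is 0·(8/13) + (10)·(5/13) = 50/13.

50/13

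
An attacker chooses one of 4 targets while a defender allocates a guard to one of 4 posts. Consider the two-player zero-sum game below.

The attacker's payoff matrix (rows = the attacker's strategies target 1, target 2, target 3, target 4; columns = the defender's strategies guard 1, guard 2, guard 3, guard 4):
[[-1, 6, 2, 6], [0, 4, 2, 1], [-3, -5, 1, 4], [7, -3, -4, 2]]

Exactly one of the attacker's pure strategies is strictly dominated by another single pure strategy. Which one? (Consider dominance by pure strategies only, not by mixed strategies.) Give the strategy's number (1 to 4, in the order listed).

Compare target 3 with target 1: -1 > -3, 6 > -5, 2 > 1, 6 > 4.
So target 1 strictly dominates target 3 for the attacker; target 3 is strictly dominated.

3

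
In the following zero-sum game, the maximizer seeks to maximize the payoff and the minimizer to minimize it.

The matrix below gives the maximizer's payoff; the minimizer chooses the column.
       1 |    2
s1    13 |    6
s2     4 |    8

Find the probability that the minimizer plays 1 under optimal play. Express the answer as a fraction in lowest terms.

2/11

Row minima are 6 and 4, so the maximizer's maximin is 6; column maxima are 13 and 8, so the minimizer's minimax is 8. These differ, so the equilibrium is in mixed strategies.
Let the minimizer play 1 with probability q. The maximizer is indifferent when 13q + 6(1−q) = 4q + 8(1−q), giving q = 2/11.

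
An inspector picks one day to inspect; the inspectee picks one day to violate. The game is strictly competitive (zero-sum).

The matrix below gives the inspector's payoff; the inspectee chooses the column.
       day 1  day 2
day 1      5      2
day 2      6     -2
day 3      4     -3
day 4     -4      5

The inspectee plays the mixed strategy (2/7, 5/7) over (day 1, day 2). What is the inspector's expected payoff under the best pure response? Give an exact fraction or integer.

20/7

day 1: (5)·(2/7) + (2)·(5/7) = 20/7.
day 2: (6)·(2/7) + (-2)·(5/7) = 2/7.
day 3: (4)·(2/7) + (-3)·(5/7) = -1.
day 4: (-4)·(2/7) + (5)·(5/7) = 17/7.
The best pure response is day 1 with expected payoff 20/7.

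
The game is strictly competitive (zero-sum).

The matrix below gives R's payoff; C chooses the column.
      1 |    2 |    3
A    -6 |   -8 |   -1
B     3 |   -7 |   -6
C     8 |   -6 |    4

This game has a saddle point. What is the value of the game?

-6

Row minima: -8, -7, -6 → R's maximin is -6.
Column maxima: 8, -6, 4 → C's minimax is -6.
They coincide at (C, 2), so the value is -6.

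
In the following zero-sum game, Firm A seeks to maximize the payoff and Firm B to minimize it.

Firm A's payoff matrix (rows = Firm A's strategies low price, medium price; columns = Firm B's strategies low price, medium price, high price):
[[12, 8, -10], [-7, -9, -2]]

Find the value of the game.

-106/25

Column low price is strictly dominated by medium price for Firm B (it gives Firm A more in every row).
The remaining 2×2 game on (low price, medium price) × (medium price, high price) has no saddle point. Let Firm A play low price with probability p; indifference gives 8p − 9(1−p) = −10p − 2(1−p), so p = 7/25.
Similarly Firm B's optimal q on medium price is 8/25, and the value is 8·(8/25) + (-10)·(17/25) = -106/25.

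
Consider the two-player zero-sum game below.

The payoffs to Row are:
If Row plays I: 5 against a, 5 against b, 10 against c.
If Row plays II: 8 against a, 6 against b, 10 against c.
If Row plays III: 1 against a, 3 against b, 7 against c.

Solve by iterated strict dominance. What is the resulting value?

6

Column c is strictly dominated by a for Column (5<10, 8<10, 1<7); eliminate c.
Row III is strictly dominated by row I (5>1, 5>3); eliminate III.
Row I is strictly dominated by row II (8>5, 6>5); eliminate I.
Column a is strictly dominated by b for Column (6<8); eliminate a.
Only (II, b) remains, with payoff 6.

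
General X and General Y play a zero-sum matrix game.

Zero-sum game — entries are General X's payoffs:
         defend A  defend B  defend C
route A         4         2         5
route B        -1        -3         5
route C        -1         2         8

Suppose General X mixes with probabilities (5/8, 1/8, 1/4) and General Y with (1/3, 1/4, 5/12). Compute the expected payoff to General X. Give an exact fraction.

Against (1/3, 1/4, 5/12), each row's expected payoff is route A: 47/12; route B: 1; route C: 7/2.
Taking the (5/8, 1/8, 1/4)-weighted average: (5/8)·(47/12) + (1/8)·(1) + (1/4)·(7/2) = 331/96.

331/96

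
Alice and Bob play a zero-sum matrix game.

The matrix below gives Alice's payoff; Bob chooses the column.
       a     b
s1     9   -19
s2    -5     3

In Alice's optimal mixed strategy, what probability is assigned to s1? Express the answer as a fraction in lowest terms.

Row minima are -19 and -5, so Alice's maximin is -5; column maxima are 9 and 3, so Bob's minimax is 3. These differ, so the equilibrium is in mixed strategies.
Let Alice play s1 with probability p. Bob is indifferent when 9p − 5(1−p) = −19p + 3(1−p), giving p = 2/9.

2/9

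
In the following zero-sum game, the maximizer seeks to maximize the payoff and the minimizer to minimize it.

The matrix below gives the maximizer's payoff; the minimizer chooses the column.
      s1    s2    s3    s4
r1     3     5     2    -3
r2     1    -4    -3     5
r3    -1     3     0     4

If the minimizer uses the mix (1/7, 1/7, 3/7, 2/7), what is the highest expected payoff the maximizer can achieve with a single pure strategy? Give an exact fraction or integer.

10/7

r1: (3)·(1/7) + (5)·(1/7) + (2)·(3/7) + (-3)·(2/7) = 8/7.
r2: (1)·(1/7) + (-4)·(1/7) + (-3)·(3/7) + (5)·(2/7) = -2/7.
r3: (-1)·(1/7) + (3)·(1/7) + (0)·(3/7) + (4)·(2/7) = 10/7.
The best pure response is r3 with expected payoff 10/7.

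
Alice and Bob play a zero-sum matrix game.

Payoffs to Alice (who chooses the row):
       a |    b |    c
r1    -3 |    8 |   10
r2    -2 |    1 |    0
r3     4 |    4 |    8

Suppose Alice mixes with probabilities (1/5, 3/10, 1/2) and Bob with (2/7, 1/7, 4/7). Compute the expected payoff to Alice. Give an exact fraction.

Against (2/7, 1/7, 4/7), each row's expected payoff is r1: 6; r2: -3/7; r3: 44/7.
Taking the (1/5, 3/10, 1/2)-weighted average: (1/5)·(6) + (3/10)·(-3/7) + (1/2)·(44/7) = 59/14.

59/14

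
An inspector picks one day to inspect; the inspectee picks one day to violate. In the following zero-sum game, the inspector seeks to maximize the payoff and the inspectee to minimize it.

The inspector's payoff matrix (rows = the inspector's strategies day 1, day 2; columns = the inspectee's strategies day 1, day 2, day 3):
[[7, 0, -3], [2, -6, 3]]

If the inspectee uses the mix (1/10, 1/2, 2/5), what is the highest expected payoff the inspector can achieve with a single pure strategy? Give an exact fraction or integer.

day 1: (7)·(1/10) + (0)·(1/2) + (-3)·(2/5) = -1/2.
day 2: (2)·(1/10) + (-6)·(1/2) + (3)·(2/5) = -8/5.
The best pure response is day 1 with expected payoff -1/2.

-1/2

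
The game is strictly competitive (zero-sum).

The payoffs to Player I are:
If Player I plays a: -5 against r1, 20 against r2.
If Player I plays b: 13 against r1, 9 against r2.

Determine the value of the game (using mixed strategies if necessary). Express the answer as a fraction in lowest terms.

305/29

Row minima are -5 and 9, so Player I's maximin is 9; column maxima are 13 and 20, so Player II's minimax is 13. These differ, so the equilibrium is in mixed strategies.
Let Player I play a with probability p. Player II is indifferent when −5p + 13(1−p) = 20p + 9(1−p), giving p = 4/29.
Let Player II play r1 with probability q. Player I is indifferent when −5q + 20(1−q) = 13q + 9(1−q), giving q = 11/29.
The value is -5·(11/29) + (20)·(18/29) = 305/29.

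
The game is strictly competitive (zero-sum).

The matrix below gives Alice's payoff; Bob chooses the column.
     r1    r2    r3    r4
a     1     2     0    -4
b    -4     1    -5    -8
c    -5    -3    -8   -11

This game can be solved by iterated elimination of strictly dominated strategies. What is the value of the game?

Row c is strictly dominated by row a (1>-5, 2>-3, 0>-8, -4>-11); eliminate c.
Row b is strictly dominated by row a (1>-4, 2>1, 0>-5, -4>-8); eliminate b.
Column r1 is strictly dominated by r3 for Bob (0<1); eliminate r1.
Column r2 is strictly dominated by r3 for Bob (0<2); eliminate r2.
Column r3 is strictly dominated by r4 for Bob (-4<0); eliminate r3.
Only (a, r4) remains, with payoff -4.

-4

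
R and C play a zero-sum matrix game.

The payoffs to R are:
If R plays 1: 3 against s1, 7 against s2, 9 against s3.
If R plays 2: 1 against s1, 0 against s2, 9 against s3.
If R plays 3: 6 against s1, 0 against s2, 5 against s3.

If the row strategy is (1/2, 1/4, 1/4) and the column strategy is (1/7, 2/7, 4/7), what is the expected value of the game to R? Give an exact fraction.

169/28

Against (1/7, 2/7, 4/7), each row's expected payoff is 1: 53/7; 2: 37/7; 3: 26/7.
Taking the (1/2, 1/4, 1/4)-weighted average: (1/2)·(53/7) + (1/4)·(37/7) + (1/4)·(26/7) = 169/28.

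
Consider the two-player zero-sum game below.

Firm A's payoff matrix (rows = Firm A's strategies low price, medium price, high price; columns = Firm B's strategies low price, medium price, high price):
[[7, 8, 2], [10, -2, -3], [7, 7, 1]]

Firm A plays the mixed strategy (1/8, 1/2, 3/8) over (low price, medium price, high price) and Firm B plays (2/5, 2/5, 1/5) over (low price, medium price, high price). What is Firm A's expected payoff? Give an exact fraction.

171/40

Against (2/5, 2/5, 1/5), each row's expected payoff is low price: 32/5; medium price: 13/5; high price: 29/5.
Taking the (1/8, 1/2, 3/8)-weighted average: (1/8)·(32/5) + (1/2)·(13/5) + (3/8)·(29/5) = 171/40.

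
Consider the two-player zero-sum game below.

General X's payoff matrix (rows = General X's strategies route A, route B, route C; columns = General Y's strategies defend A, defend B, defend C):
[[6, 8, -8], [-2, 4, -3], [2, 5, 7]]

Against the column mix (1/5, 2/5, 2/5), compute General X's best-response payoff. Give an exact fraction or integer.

26/5

route A: (6)·(1/5) + (8)·(2/5) + (-8)·(2/5) = 6/5.
route B: (-2)·(1/5) + (4)·(2/5) + (-3)·(2/5) = 0.
route C: (2)·(1/5) + (5)·(2/5) + (7)·(2/5) = 26/5.
The best pure response is route C with expected payoff 26/5.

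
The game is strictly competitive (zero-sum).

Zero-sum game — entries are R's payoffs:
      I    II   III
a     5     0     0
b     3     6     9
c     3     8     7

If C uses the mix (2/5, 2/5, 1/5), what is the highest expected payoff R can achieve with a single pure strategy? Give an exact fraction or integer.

a: (5)·(2/5) + (0)·(2/5) + (0)·(1/5) = 2.
b: (3)·(2/5) + (6)·(2/5) + (9)·(1/5) = 27/5.
c: (3)·(2/5) + (8)·(2/5) + (7)·(1/5) = 29/5.
The best pure response is c with expected payoff 29/5.

29/5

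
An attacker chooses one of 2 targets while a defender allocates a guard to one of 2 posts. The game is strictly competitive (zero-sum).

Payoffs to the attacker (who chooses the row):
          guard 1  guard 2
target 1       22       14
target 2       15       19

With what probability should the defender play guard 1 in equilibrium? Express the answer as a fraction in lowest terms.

Row minima are 14 and 15, so the attacker's maximin is 15; column maxima are 22 and 19, so the defender's minimax is 19. These differ, so the equilibrium is in mixed strategies.
Let the defender play guard 1 with probability q. The attacker is indifferent when 22q + 14(1−q) = 15q + 19(1−q), giving q = 5/12.

5/12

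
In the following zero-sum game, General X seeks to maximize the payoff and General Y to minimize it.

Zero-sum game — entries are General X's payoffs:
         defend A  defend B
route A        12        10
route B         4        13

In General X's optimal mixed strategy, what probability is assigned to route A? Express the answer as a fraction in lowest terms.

9/11

Row minima are 10 and 4, so General X's maximin is 10; column maxima are 12 and 13, so General Y's minimax is 12. These differ, so the equilibrium is in mixed strategies.
Let General X play route A with probability p. General Y is indifferent when 12p + 4(1−p) = 10p + 13(1−p), giving p = 9/11.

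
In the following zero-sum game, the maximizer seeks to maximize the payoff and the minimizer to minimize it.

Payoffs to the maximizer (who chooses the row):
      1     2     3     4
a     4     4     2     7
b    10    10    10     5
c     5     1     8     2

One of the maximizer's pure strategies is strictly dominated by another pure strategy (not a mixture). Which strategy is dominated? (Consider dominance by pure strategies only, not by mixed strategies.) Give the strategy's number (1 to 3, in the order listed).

3

Compare c with b: 10 > 5, 10 > 1, 10 > 8, 5 > 2.
So b strictly dominates c for the maximizer; c is strictly dominated.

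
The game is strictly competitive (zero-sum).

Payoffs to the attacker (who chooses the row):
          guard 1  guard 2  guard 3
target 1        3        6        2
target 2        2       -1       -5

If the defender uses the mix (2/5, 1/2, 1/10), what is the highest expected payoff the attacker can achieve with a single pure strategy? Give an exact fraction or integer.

22/5

target 1: (3)·(2/5) + (6)·(1/2) + (2)·(1/10) = 22/5.
target 2: (2)·(2/5) + (-1)·(1/2) + (-5)·(1/10) = -1/5.
The best pure response is target 1 with expected payoff 22/5.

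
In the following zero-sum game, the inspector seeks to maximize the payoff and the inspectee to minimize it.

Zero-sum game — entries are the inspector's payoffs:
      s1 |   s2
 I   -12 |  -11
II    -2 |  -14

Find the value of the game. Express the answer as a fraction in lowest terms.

-146/13

Row minima are -12 and -14, so the inspector's maximin is -12; column maxima are -2 and -11, so the inspectee's minimax is -11. These differ, so the equilibrium is in mixed strategies.
Let the inspector play I with probability p. The inspectee is indifferent when −12p − 2(1−p) = −11p − 14(1−p), giving p = 12/13.
Let the inspectee play s1 with probability q. The inspector is indifferent when −12q − 11(1−q) = −2q − 14(1−q), giving q = 3/13.
The value is -12·(3/13) + (-11)·(10/13) = -146/13.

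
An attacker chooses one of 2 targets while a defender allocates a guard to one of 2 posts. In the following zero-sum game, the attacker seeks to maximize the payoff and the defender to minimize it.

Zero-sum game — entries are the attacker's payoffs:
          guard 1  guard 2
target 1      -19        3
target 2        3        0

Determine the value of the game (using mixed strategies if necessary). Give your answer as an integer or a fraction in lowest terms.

Row minima are -19 and 0, so the attacker's maximin is 0; column maxima are 3 and 3, so the defender's minimax is 3. These differ, so the equilibrium is in mixed strategies.
Let the attacker play target 1 with probability p. The defender is indifferent when −19p + 3(1−p) = 3p, giving p = 3/25.
Let the defender play guard 1 with probability q. The attacker is indifferent when −19q + 3(1−q) = 3q, giving q = 3/25.
The value is -19·(3/25) + (3)·(22/25) = 9/25.

9/25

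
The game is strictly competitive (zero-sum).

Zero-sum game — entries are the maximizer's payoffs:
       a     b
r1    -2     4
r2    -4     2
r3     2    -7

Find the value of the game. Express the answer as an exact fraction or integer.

Row r2 is strictly dominated by row r1, so the maximizer never plays it.
The remaining 2×2 game on (r1, r3) × (a, b) has no saddle point. Let the maximizer play r1 with probability p; indifference gives −2p + 2(1−p) = 4p − 7(1−p), so p = 3/5.
Similarly the minimizer's optimal q on a is 11/15, and the value is -2·(11/15) + (4)·(4/15) = -2/5.

-2/5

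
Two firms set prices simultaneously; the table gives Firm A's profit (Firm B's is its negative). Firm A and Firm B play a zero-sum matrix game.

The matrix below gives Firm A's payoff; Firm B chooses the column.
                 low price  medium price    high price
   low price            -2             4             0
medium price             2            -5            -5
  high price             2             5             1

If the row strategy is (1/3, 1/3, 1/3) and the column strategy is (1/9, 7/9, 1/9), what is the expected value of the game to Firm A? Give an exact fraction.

26/27

Against (1/9, 7/9, 1/9), each row's expected payoff is low price: 26/9; medium price: -38/9; high price: 38/9.
Taking the (1/3, 1/3, 1/3)-weighted average: (1/3)·(26/9) + (1/3)·(-38/9) + (1/3)·(38/9) = 26/27.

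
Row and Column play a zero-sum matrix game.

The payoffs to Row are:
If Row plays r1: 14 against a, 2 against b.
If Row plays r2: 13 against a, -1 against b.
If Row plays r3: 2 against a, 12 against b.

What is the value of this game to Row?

Row r2 is strictly dominated by row r1, so Row never plays it.
The remaining 2×2 game on (r1, r3) × (a, b) has no saddle point. Let Row play r1 with probability p; indifference gives 14p + 2(1−p) = 2p + 12(1−p), so p = 5/11.
Similarly Column's optimal q on a is 5/11, and the value is 14·(5/11) + (2)·(6/11) = 82/11.

82/11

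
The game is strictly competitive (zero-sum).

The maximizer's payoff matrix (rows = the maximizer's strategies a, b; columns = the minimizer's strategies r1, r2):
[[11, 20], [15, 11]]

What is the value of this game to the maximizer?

Row minima are 11 and 11, so the maximizer's maximin is 11; column maxima are 15 and 20, so the minimizer's minimax is 15. These differ, so the equilibrium is in mixed strategies.
Let the maximizer play a with probability p. The minimizer is indifferent when 11p + 15(1−p) = 20p + 11(1−p), giving p = 4/13.
Let the minimizer play r1 with probability q. The maximizer is indifferent when 11q + 20(1−q) = 15q + 11(1−q), giving q = 9/13.
The value is 11·(9/13) + (20)·(4/13) = 179/13.

179/13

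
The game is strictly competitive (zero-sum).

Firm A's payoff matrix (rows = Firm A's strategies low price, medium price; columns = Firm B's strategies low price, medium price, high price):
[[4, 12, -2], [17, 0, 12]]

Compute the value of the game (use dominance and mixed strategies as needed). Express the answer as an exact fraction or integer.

72/13

Column low price is strictly dominated by high price for Firm B (it gives Firm A more in every row).
The remaining 2×2 game on (low price, medium price) × (medium price, high price) has no saddle point. Let Firm A play low price with probability p; indifference gives 12p = −2p + 12(1−p), so p = 6/13.
Similarly Firm B's optimal q on medium price is 7/13, and the value is 12·(7/13) + (-2)·(6/13) = 72/13.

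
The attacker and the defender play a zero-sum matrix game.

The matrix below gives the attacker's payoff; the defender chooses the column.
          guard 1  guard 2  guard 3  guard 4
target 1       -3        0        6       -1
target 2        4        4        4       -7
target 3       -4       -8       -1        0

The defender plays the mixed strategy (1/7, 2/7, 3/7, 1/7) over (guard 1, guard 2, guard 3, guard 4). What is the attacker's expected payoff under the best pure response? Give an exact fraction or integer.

target 1: (-3)·(1/7) + (0)·(2/7) + (6)·(3/7) + (-1)·(1/7) = 2.
target 2: (4)·(1/7) + (4)·(2/7) + (4)·(3/7) + (-7)·(1/7) = 17/7.
target 3: (-4)·(1/7) + (-8)·(2/7) + (-1)·(3/7) + (0)·(1/7) = -23/7.
The best pure response is target 2 with expected payoff 17/7.

17/7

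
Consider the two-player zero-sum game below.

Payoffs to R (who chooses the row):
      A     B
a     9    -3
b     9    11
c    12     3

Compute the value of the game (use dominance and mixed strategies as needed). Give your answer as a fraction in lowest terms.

105/11

Row a is strictly dominated by row c, so R never plays it.
The remaining 2×2 game on (b, c) × (A, B) has no saddle point. Let R play b with probability p; indifference gives 9p + 12(1−p) = 11p + 3(1−p), so p = 9/11.
Similarly C's optimal q on A is 8/11, and the value is 9·(8/11) + (11)·(3/11) = 105/11.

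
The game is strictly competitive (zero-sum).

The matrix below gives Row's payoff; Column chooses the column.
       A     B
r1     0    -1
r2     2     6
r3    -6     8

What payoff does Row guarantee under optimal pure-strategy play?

2

Row minima: -1, 2, -6 → Row's maximin is 2.
Column maxima: 2, 8 → Column's minimax is 2.
They coincide at (r2, A), so the value is 2.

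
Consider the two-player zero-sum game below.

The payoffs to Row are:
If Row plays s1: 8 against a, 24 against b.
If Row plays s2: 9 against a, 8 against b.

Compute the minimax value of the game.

152/17

Row minima are 8 and 8, so Row's maximin is 8; column maxima are 9 and 24, so Column's minimax is 9. These differ, so the equilibrium is in mixed strategies.
Let Row play s1 with probability p. Column is indifferent when 8p + 9(1−p) = 24p + 8(1−p), giving p = 1/17.
Let Column play a with probability q. Row is indifferent when 8q + 24(1−q) = 9q + 8(1−q), giving q = 16/17.
The value is 8·(16/17) + (24)·(1/17) = 152/17.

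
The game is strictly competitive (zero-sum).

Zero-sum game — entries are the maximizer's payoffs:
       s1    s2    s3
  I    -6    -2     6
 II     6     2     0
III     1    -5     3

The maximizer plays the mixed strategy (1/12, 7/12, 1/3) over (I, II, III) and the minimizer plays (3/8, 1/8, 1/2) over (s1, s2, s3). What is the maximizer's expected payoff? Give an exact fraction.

23/12

Against (3/8, 1/8, 1/2), each row's expected payoff is I: 1/2; II: 5/2; III: 5/4.
Taking the (1/12, 7/12, 1/3)-weighted average: (1/12)·(1/2) + (7/12)·(5/2) + (1/3)·(5/4) = 23/12.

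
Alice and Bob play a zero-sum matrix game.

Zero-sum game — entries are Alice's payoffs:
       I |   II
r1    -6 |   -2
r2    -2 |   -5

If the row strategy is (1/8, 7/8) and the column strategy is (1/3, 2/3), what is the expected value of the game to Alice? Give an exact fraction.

-47/12

Against (1/3, 2/3), each row's expected payoff is r1: -10/3; r2: -4.
Taking the (1/8, 7/8)-weighted average: (1/8)·(-10/3) + (7/8)·(-4) = -47/12.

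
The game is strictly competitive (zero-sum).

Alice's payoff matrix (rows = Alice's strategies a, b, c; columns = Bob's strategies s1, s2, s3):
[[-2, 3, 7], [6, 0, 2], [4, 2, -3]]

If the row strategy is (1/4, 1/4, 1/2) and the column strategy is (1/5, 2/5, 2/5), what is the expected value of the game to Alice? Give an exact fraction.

8/5

Against (1/5, 2/5, 2/5), each row's expected payoff is a: 18/5; b: 2; c: 2/5.
Taking the (1/4, 1/4, 1/2)-weighted average: (1/4)·(18/5) + (1/4)·(2) + (1/2)·(2/5) = 8/5.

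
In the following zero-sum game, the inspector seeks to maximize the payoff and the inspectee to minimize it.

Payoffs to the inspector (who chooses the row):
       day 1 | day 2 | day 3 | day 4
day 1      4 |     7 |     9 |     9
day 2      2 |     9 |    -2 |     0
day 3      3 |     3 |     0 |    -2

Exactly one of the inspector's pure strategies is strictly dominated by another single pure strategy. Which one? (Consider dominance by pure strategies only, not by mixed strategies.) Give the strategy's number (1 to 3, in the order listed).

3

Compare day 3 with day 1: 4 > 3, 7 > 3, 9 > 0, 9 > -2.
So day 1 strictly dominates day 3 for the inspector; day 3 is strictly dominated.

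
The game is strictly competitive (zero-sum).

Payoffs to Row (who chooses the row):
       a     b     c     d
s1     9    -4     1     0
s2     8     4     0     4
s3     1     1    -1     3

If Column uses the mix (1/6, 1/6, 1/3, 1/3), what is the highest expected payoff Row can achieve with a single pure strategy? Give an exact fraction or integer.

s1: (9)·(1/6) + (-4)·(1/6) + (1)·(1/3) + (0)·(1/3) = 7/6.
s2: (8)·(1/6) + (4)·(1/6) + (0)·(1/3) + (4)·(1/3) = 10/3.
s3: (1)·(1/6) + (1)·(1/6) + (-1)·(1/3) + (3)·(1/3) = 1.
The best pure response is s2 with expected payoff 10/3.

10/3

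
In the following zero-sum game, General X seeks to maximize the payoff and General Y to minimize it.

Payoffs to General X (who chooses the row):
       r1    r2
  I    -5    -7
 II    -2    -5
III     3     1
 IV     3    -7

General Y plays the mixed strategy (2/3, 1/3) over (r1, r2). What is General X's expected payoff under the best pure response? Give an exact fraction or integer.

7/3

I: (-5)·(2/3) + (-7)·(1/3) = -17/3.
II: (-2)·(2/3) + (-5)·(1/3) = -3.
III: (3)·(2/3) + (1)·(1/3) = 7/3.
IV: (3)·(2/3) + (-7)·(1/3) = -1/3.
The best pure response is III with expected payoff 7/3.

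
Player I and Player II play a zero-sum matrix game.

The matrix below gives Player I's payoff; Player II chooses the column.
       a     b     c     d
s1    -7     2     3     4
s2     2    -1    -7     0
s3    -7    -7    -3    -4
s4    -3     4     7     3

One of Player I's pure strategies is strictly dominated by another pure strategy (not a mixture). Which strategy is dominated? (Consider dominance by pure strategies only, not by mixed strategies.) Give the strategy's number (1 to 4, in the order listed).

3

Compare s3 with s4: -3 > -7, 4 > -7, 7 > -3, 3 > -4.
So s4 strictly dominates s3 for Player I; s3 is strictly dominated.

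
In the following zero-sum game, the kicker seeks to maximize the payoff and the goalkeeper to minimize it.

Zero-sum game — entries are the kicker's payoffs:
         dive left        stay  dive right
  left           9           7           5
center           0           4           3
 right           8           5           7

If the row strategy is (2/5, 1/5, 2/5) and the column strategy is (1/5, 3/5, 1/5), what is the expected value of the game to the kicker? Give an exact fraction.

Against (1/5, 3/5, 1/5), each row's expected payoff is left: 7; center: 3; right: 6.
Taking the (2/5, 1/5, 2/5)-weighted average: (2/5)·(7) + (1/5)·(3) + (2/5)·(6) = 29/5.

29/5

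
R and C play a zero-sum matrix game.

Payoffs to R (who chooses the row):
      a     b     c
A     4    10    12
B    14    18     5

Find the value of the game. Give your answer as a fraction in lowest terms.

Column b is strictly dominated by a for C (it gives R more in every row).
The remaining 2×2 game on (A, B) × (a, c) has no saddle point. Let R play A with probability p; indifference gives 4p + 14(1−p) = 12p + 5(1−p), so p = 9/17.
Similarly C's optimal q on a is 7/17, and the value is 4·(7/17) + (12)·(10/17) = 148/17.

148/17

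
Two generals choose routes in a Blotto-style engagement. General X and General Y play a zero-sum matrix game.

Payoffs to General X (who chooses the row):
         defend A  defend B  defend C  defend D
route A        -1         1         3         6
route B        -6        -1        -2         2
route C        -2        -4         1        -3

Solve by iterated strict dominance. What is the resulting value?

-1

Row route C is strictly dominated by row route A (-1>-2, 1>-4, 3>1, 6>-3); eliminate route C.
Row route B is strictly dominated by row route A (-1>-6, 1>-1, 3>-2, 6>2); eliminate route B.
Column defend D is strictly dominated by defend A for General Y (-1<6); eliminate defend D.
Column defend B is strictly dominated by defend A for General Y (-1<1); eliminate defend B.
Column defend C is strictly dominated by defend A for General Y (-1<3); eliminate defend C.
Only (route A, defend A) remains, with payoff -1.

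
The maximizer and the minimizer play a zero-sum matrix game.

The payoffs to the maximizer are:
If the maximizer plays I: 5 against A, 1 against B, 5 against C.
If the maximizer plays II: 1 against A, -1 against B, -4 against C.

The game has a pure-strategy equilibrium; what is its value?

1

Row minima: 1, -4 → the maximizer's maximin is 1.
Column maxima: 5, 1, 5 → the minimizer's minimax is 1.
They coincide at (I, B), so the value is 1.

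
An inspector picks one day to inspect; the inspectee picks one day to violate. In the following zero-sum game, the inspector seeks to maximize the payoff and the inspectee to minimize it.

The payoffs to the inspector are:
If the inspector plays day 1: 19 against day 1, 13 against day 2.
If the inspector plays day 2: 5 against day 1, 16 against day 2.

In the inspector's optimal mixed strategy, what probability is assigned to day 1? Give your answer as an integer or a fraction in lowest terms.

11/17

Row minima are 13 and 5, so the inspector's maximin is 13; column maxima are 19 and 16, so the inspectee's minimax is 16. These differ, so the equilibrium is in mixed strategies.
Let the inspector play day 1 with probability p. The inspectee is indifferent when 19p + 5(1−p) = 13p + 16(1−p), giving p = 11/17.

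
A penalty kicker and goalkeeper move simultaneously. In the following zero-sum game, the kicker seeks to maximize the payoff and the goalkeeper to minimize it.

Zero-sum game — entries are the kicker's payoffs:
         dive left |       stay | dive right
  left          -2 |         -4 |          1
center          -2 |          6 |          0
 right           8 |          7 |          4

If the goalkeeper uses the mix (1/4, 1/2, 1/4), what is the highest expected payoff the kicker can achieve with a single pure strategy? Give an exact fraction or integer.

13/2

left: (-2)·(1/4) + (-4)·(1/2) + (1)·(1/4) = -9/4.
center: (-2)·(1/4) + (6)·(1/2) + (0)·(1/4) = 5/2.
right: (8)·(1/4) + (7)·(1/2) + (4)·(1/4) = 13/2.
The best pure response is right with expected payoff 13/2.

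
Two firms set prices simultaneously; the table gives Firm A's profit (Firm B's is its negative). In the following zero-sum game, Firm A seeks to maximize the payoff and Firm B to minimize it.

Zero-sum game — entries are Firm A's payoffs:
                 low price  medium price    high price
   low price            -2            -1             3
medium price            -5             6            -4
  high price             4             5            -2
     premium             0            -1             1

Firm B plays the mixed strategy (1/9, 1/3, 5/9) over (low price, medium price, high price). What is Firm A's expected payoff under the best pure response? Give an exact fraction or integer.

10/9

low price: (-2)·(1/9) + (-1)·(1/3) + (3)·(5/9) = 10/9.
medium price: (-5)·(1/9) + (6)·(1/3) + (-4)·(5/9) = -7/9.
high price: (4)·(1/9) + (5)·(1/3) + (-2)·(5/9) = 1.
premium: (0)·(1/9) + (-1)·(1/3) + (1)·(5/9) = 2/9.
The best pure response is low price with expected payoff 10/9.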